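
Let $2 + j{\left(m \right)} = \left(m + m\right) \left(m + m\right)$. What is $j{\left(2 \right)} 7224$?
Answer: $101136$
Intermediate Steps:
$j{\left(m \right)} = -2 + 4 m^{2}$ ($j{\left(m \right)} = -2 + \left(m + m\right) \left(m + m\right) = -2 + 2 m 2 m = -2 + 4 m^{2}$)
$j{\left(2 \right)} 7224 = \left(-2 + 4 \cdot 2^{2}\right) 7224 = \left(-2 + 4 \cdot 4\right) 7224 = \left(-2 + 16\right) 7224 = 14 \cdot 7224 = 101136$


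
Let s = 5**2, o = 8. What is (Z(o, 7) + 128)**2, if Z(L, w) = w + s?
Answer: 25600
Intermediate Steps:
s = 25
Z(L, w) = 25 + w (Z(L, w) = w + 25 = 25 + w)
(Z(o, 7) + 128)**2 = ((25 + 7) + 128)**2 = (32 + 128)**2 = 160**2 = 25600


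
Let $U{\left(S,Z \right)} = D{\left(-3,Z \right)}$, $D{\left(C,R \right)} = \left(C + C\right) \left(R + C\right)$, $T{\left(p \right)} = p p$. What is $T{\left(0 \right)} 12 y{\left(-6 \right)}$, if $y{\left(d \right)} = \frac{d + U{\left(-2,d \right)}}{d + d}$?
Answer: $0$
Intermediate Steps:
$T{\left(p \right)} = p^{2}$
$D{\left(C,R \right)} = 2 C \left(C + R\right)$
$U{\left(S,Z \right)} = 18 - 6 Z$ ($U{\left(S,Z \right)} = 2 \left(-3\right) \left(-3 + Z\right) = 18 - 6 Z$)
$y{\left(d \right)} = \frac{18 - 5 d}{2 d}$ ($y{\left(d \right)} = \frac{d - \left(-18 + 6 d\right)}{d + d} = \frac{18 - 5 d}{2 d}$)
$T{\left(0 \right)} 12 y{\left(-6 \right)} = 0^{2} \cdot 12 \left(- \frac{5}{2} + \frac{9}{-6}\right) = 0 \cdot 12 \left(- \frac{5}{2} + 9 \left(- \frac{1}{6}\right)\right) = 0 \left(- \frac{5}{2} - \frac{3}{2}\right) = 0 \left(-4\right) = 0$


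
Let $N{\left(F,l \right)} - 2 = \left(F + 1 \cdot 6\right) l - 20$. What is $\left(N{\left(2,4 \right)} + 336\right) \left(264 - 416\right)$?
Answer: $-53200$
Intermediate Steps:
$N{\left(F,l \right)} = -18 + l \left(6 + F\right)$ ($N{\left(F,l \right)} = 2 + \left(\left(F + 1 \cdot 6\right) l - 20\right) = 2 + \left(\left(F + 6\right) l - 20\right) = 2 + \left(\left(6 + F\right) l - 20\right) = 2 + \left(l \left(6 + F\right) - 20\right) = 2 + \left(-20 + l \left(6 + F\right)\right) = -18 + l \left(6 + F\right)$)
$\left(N{\left(2,4 \right)} + 336\right) \left(264 - 416\right) = \left(\left(-18 + 6 \cdot 4 + 2 \cdot 4\right) + 336\right) \left(264 - 416\right) = \left(\left(-18 + 24 + 8\right) + 336\right) \left(-152\right) = \left(14 + 336\right) \left(-152\right) = 350 \left(-152\right) = -53200$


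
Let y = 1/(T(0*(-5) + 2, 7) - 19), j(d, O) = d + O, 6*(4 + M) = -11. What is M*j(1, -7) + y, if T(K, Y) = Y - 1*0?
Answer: 419/12 ≈ 34.917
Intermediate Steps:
M = -35/6 (M = -4 + (⅙)*(-11) = -4 - 11/6 = -35/6 ≈ -5.8333)
j(d, O) = O + d
T(K, Y) = Y (T(K, Y) = Y + 0 = Y)
y = -1/12 (y = 1/(7 - 19) = 1/(-12) = -1/12 ≈ -0.083333)
M*j(1, -7) + y = -35*(-7 + 1)/6 - 1/12 = -35/6*(-6) - 1/12 = 35 - 1/12 = 419/12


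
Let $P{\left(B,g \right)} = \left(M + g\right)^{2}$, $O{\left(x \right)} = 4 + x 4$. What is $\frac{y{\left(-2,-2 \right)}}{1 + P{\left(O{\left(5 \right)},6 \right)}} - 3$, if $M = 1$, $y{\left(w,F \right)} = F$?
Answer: $- \frac{76}{25} \approx -3.04$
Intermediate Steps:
$O{\left(x \right)} = 4 + 4 x$
$P{\left(B,g \right)} = \left(1 + g\right)^{2}$
$\frac{y{\left(-2,-2 \right)}}{1 + P{\left(O{\left(5 \right)},6 \right)}} - 3 = \frac{1}{1 + \left(1 + 6\right)^{2}} \left(-2\right) - 3 = \frac{1}{1 + 7^{2}} \left(-2\right) - 3 = \frac{1}{1 + 49} \left(-2\right) - 3 = \frac{1}{50} \left(-2\right) - 3 = - \frac{1}{25} - 3 = - \frac{76}{25}$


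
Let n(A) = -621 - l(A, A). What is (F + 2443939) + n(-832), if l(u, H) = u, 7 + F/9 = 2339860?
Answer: 23502827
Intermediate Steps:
F = 21058677 (F = -63 + 9*2339860 = -63 + 21058740 = 21058677)
n(A) = -621 - A
(F + 2443939) + n(-832) = (21058677 + 2443939) + (-621 - 1*(-832)) = 23502616 + (-621 + 832) = 23502616 + 211 = 23502827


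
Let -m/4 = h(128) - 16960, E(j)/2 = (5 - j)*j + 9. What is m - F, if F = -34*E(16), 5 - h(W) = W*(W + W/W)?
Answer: 122512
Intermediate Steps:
E(j) = 18 + 2*j*(5 - j) (E(j) = 2*((5 - j)*j + 9) = 2*(j*(5 - j) + 9) = 2*(9 + j*(5 - j)) = 18 + 2*j*(5 - j))
h(W) = 5 - W*(1 + W) (h(W) = 5 - W*(W + W/W) = 5 - W*(W + 1) = 5 - W*(1 + W))
F = 11356 (F = -34*(18 - 2*16**2 + 10*16) = -34*(18 - 2*256 + 160) = -34*(18 - 512 + 160) = -34*(-334) = 11356)
m = 133868 (m = -4*((5 - 1*128 - 1*128**2) - 16960) = -4*((5 - 128 - 1*16384) - 16960) = -4*((5 - 128 - 16384) - 16960) = -4*(-16507 - 16960) = -4*(-33467) = 133868)
m - F = 133868 - 1*11356 = 133868 - 11356 = 122512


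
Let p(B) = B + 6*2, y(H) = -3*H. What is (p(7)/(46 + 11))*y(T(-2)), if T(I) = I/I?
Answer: -1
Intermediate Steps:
T(I) = 1
p(B) = 12 + B (p(B) = B + 12 = 12 + B)
(p(7)/(46 + 11))*y(T(-2)) = ((12 + 7)/(46 + 11))*(-3*1) = (19/57)*(-3) = (19*(1/57))*(-3) = (⅓)*(-3) = -1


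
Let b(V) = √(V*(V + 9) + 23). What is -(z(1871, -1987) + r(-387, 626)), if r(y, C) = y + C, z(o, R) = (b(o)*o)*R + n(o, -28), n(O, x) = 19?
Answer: -258 + 3717677*√3517503 ≈ 6.9725e+9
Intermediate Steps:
b(V) = √(23 + V*(9 + V)) (b(V) = √(V*(9 + V) + 23) = √(23 + V*(9 + V)))
z(o, R) = 19 + R*o*√(23 + o² + 9*o) (z(o, R) = (√(23 + o² + 9*o)*o)*R + 19 = (o*√(23 + o² + 9*o))*R + 19 = R*o*√(23 + o² + 9*o) + 19 = 19 + R*o*√(23 + o² + 9*o))
r(y, C) = C + y
-(z(1871, -1987) + r(-387, 626)) = -((19 - 1987*1871*√(23 + 1871² + 9*1871)) + (626 - 387)) = -((19 - 1987*1871*√(23 + 3500641 + 16839)) + 239) = -((19 - 1987*1871*√3517503) + 239) = -((19 - 3717677*√3517503) + 239) = -(258 - 3717677*√3517503) = -258 + 3717677*√3517503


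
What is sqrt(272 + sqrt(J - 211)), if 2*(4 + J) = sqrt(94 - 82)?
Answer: sqrt(272 + I*sqrt(215 - sqrt(3))) ≈ 16.498 + 0.4426*I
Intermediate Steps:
J = -4 + sqrt(3) (J = -4 + sqrt(94 - 82)/2 = -4 + sqrt(12)/2 = -4 + (2*sqrt(3))/2 = -4 + sqrt(3) ≈ -2.2679)
sqrt(272 + sqrt(J - 211)) = sqrt(272 + sqrt((-4 + sqrt(3)) - 211)) = sqrt(272 + sqrt(-215 + sqrt(3)))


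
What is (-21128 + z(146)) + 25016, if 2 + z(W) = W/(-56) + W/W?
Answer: 108763/28 ≈ 3884.4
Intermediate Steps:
z(W) = -1 - W/56 (z(W) = -2 + (W/(-56) + W/W) = -2 + (W*(-1/56) + 1) = -2 + (-W/56 + 1) = -2 + (1 - W/56) = -1 - W/56)
(-21128 + z(146)) + 25016 = (-21128 + (-1 - 1/56*146)) + 25016 = (-21128 + (-1 - 73/28)) + 25016 = (-21128 - 101/28) + 25016 = -591685/28 + 25016 = 108763/28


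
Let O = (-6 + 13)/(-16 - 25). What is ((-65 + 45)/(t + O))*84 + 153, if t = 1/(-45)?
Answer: 788517/89 ≈ 8859.7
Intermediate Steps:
t = -1/45 ≈ -0.022222
O = -7/41 (O = 7/(-41) = 7*(-1/41) = -7/41 ≈ -0.17073)
((-65 + 45)/(t + O))*84 + 153 = ((-65 + 45)/(-1/45 - 7/41))*84 + 153 = -20/(-356/1845)*84 + 153 = -20*(-1845/356)*84 + 153 = (9225/89)*84 + 153 = 774900/89 + 153 = 788517/89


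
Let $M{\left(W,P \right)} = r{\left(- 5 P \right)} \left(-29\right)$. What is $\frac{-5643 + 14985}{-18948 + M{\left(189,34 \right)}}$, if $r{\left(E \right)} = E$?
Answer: $- \frac{4671}{7009} \approx -0.66643$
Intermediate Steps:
$M{\left(W,P \right)} = 145 P$ ($M{\left(W,P \right)} = - 5 P \left(-29\right) = 145 P$)
$\frac{-5643 + 14985}{-18948 + M{\left(189,34 \right)}} = \frac{-5643 + 14985}{-18948 + 145 \cdot 34} = \frac{9342}{-18948 + 4930} = \frac{9342}{-14018} = 9342 \left(- \frac{1}{14018}\right) = - \frac{4671}{7009}$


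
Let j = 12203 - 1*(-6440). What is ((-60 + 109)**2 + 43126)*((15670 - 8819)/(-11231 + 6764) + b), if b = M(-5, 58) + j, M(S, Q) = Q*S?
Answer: 3732121352000/4467 ≈ 8.3549e+8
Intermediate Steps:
j = 18643 (j = 12203 + 6440 = 18643)
b = 18353 (b = 58*(-5) + 18643 = -290 + 18643 = 18353)
((-60 + 109)**2 + 43126)*((15670 - 8819)/(-11231 + 6764) + b) = ((-60 + 109)**2 + 43126)*((15670 - 8819)/(-11231 + 6764) + 18353) = (49**2 + 43126)*(6851/(-4467) + 18353) = (2401 + 43126)*(6851*(-1/4467) + 18353) = 45527*(-6851/4467 + 18353) = 45527*(81976000/4467) = 3732121352000/4467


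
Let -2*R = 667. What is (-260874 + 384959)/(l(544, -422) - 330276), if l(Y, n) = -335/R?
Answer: -82764695/220293422 ≈ -0.37570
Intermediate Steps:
R = -667/2 (R = -1/2*667 = -667/2 ≈ -333.50)
l(Y, n) = 670/667 (l(Y, n) = -335/(-667/2) = -335*(-2/667) = 670/667)
(-260874 + 384959)/(l(544, -422) - 330276) = (-260874 + 384959)/(670/667 - 330276) = 124085/(-220293422/667) = 124085*(-667/220293422) = -82764695/220293422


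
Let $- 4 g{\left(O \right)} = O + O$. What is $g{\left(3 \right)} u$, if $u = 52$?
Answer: $-78$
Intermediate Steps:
$g{\left(O \right)} = - \frac{O}{2}$ ($g{\left(O \right)} = - \frac{O + O}{4} = - \frac{2 O}{4} = - \frac{O}{2}$)
$g{\left(3 \right)} u = \left(- \frac{1}{2}\right) 3 \cdot 52 = \left(- \frac{3}{2}\right) 52 = -78$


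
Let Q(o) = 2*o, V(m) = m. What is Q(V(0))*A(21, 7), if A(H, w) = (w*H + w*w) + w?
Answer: 0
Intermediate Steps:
A(H, w) = w + w² + H*w (A(H, w) = (H*w + w²) + w = (w² + H*w) + w = w + w² + H*w)
Q(V(0))*A(21, 7) = (2*0)*(7*(1 + 21 + 7)) = 0*(7*29) = 0*203 = 0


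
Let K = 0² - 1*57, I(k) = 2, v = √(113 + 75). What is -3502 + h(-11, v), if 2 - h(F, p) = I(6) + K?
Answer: -3445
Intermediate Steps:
v = 2*√47 (v = √188 = 2*√47 ≈ 13.711)
K = -57 (K = 0 - 57 = -57)
h(F, p) = 57 (h(F, p) = 2 - (2 - 57) = 2 - 1*(-55) = 2 + 55 = 57)
-3502 + h(-11, v) = -3502 + 57 = -3445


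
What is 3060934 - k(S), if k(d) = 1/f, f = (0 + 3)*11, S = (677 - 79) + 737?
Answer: 101010821/33 ≈ 3.0609e+6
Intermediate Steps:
S = 1335 (S = 598 + 737 = 1335)
f = 33 (f = 3*11 = 33)
k(d) = 1/33
3060934 - k(S) = 3060934 - 1*1/33 = 3060934 - 1/33 = 101010821/33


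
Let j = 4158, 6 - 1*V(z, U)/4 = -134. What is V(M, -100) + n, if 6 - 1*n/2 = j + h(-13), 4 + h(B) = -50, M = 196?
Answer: -7636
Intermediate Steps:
V(z, U) = 560 (V(z, U) = 24 - 4*(-134) = 24 + 536 = 560)
h(B) = -54 (h(B) = -4 - 50 = -54)
n = -8196 (n = 12 - 2*(4158 - 54) = 12 - 2*4104 = 12 - 8208 = -8196)
V(M, -100) + n = 560 - 8196 = -7636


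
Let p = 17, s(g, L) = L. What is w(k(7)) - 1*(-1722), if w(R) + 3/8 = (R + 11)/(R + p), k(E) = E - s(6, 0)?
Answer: 13779/8 ≈ 1722.4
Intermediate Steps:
k(E) = E (k(E) = E - 1*0 = E + 0 = E)
w(R) = -3/8 + (11 + R)/(17 + R) (w(R) = -3/8 + (R + 11)/(R + 17) = -3/8 + (11 + R)/(17 + R))
w(k(7)) - 1*(-1722) = (37 + 5*7)/(8*(17 + 7)) - 1*(-1722) = (⅛)*(37 + 35)/24 + 1722 = (⅛)*(1/24)*72 + 1722 = 3/8 + 1722 = 13779/8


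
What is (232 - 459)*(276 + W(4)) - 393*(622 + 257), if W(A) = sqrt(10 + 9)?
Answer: -408099 - 227*sqrt(19) ≈ -4.0909e+5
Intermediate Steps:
W(A) = sqrt(19)
(232 - 459)*(276 + W(4)) - 393*(622 + 257) = (232 - 459)*(276 + sqrt(19)) - 393*(622 + 257) = -227*(276 + sqrt(19)) - 393*879 = (-62652 - 227*sqrt(19)) - 345447 = -408099 - 227*sqrt(19)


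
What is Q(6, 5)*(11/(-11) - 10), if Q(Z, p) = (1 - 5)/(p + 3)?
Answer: 11/2 ≈ 5.5000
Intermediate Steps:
Q(Z, p) = -4/(3 + p)
Q(6, 5)*(11/(-11) - 10) = (-4/(3 + 5))*(11/(-11) - 10) = (-4/8)*(11*(-1/11) - 10) = (-4*1/8)*(-1 - 10) = -1/2*(-11) = 11/2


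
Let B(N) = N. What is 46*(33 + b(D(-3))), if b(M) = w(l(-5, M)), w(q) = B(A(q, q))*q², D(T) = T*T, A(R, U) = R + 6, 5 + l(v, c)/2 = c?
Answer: 42734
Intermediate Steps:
l(v, c) = -10 + 2*c
A(R, U) = 6 + R
D(T) = T²
w(q) = q²*(6 + q) (w(q) = (6 + q)*q² = q²*(6 + q))
b(M) = (-10 + 2*M)²*(-4 + 2*M) (b(M) = (-10 + 2*M)²*(6 + (-10 + 2*M)) = (-10 + 2*M)²*(-4 + 2*M))
46*(33 + b(D(-3))) = 46*(33 + 8*(-5 + (-3)²)²*(-2 + (-3)²)) = 46*(33 + 8*(-5 + 9)²*(-2 + 9)) = 46*(33 + 8*4²*7) = 46*(33 + 8*16*7) = 46*(33 + 896) = 46*929 = 42734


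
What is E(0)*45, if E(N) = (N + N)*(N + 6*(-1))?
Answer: 0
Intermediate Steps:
E(N) = 2*N*(-6 + N) (E(N) = (2*N)*(N - 6) = (2*N)*(-6 + N) = 2*N*(-6 + N))
E(0)*45 = (2*0*(-6 + 0))*45 = (2*0*(-6))*45 = 0*45 = 0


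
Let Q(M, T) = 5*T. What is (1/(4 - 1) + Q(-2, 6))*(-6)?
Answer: -182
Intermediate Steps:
(1/(4 - 1) + Q(-2, 6))*(-6) = (1/(4 - 1) + 5*6)*(-6) = (1/3 + 30)*(-6) = (⅓ + 30)*(-6) = (91/3)*(-6) = -182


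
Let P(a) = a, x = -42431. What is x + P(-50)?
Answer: -42481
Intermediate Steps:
x + P(-50) = -42431 - 50 = -42481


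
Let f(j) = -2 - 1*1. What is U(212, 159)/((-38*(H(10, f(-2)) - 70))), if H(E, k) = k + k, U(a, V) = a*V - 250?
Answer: 16729/1444 ≈ 11.585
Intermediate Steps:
f(j) = -3 (f(j) = -2 - 1 = -3)
U(a, V) = -250 + V*a (U(a, V) = V*a - 250 = -250 + V*a)
H(E, k) = 2*k
U(212, 159)/((-38*(H(10, f(-2)) - 70))) = (-250 + 159*212)/((-38*(2*(-3) - 70))) = (-250 + 33708)/((-38*(-6 - 70))) = 33458/((-38*(-76))) = 33458/2888 = 33458*(1/2888) = 16729/1444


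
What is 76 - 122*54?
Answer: -6512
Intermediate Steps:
76 - 122*54 = 76 - 6588 = -6512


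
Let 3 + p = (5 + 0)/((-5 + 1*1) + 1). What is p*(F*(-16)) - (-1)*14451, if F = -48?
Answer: 10867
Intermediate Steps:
p = -14/3 (p = -3 + (5 + 0)/((-5 + 1*1) + 1) = -3 + 5/((-5 + 1) + 1) = -3 + 5/(-4 + 1) = -3 + 5/(-3) = -3 + 5*(-⅓) = -3 - 5/3 = -14/3 ≈ -4.6667)
p*(F*(-16)) - (-1)*14451 = -(-224)*(-16) - (-1)*14451 = -14/3*768 - 1*(-14451) = -3584 + 14451 = 10867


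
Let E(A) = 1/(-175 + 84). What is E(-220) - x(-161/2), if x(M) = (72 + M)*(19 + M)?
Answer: -190285/364 ≈ -522.76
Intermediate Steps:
x(M) = (19 + M)*(72 + M)
E(A) = -1/91 (E(A) = 1/(-91) = -1/91)
E(-220) - x(-161/2) = -1/91 - (1368 + (-161/2)² + 91*(-161/2)) = -1/91 - (1368 + 25921/4 - 14651/2) = -1/91 - 1*2091/4 = -1/91 - 2091/4 = -190285/364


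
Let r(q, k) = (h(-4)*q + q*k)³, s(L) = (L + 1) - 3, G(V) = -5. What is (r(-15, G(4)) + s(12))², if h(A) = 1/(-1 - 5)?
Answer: 13867840842025/64 ≈ 2.1669e+11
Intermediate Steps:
h(A) = -⅙ (h(A) = 1/(-6) = -⅙)
s(L) = -2 + L (s(L) = (1 + L) - 3 = -2 + L)
r(q, k) = (-q/6 + k*q)³ (r(q, k) = (-q/6 + q*k)³ = (-q/6 + k*q)³)
(r(-15, G(4)) + s(12))² = ((1/216)*(-15)³*(-1 + 6*(-5))³ + (-2 + 12))² = ((1/216)*(-3375)*(-1 - 30)³ + 10)² = ((1/216)*(-3375)*(-31)³ + 10)² = ((1/216)*(-3375)*(-29791) + 10)² = (3723875/8 + 10)² = (3723955/8)² = 13867840842025/64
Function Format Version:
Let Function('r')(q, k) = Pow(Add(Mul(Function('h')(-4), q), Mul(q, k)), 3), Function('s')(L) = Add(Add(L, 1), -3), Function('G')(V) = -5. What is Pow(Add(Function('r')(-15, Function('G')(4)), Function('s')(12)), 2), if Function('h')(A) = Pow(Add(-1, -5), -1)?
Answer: Rational(13867840842025, 64) ≈ 2.1669e+11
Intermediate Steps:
Function('h')(A) = Rational(-1, 6) (Function('h')(A) = Pow(-6, -1) = Rational(-1, 6))
Function('s')(L) = Add(-2, L) (Function('s')(L) = Add(Add(1, L), -3) = Add(-2, L))
Function('r')(q, k) = Pow(Add(Mul(Rational(-1, 6), q), Mul(k, q)), 3) (Function('r')(q, k) = Pow(Add(Mul(Rational(-1, 6), q), Mul(q, k)), 3) = Pow(Add(Mul(Rational(-1, 6), q), Mul(k, q)), 3))
Pow(Add(Function('r')(-15, Function('G')(4)), Function('s')(12)), 2) = Pow(Add(Mul(Rational(1, 216), Pow(-15, 3), Pow(Add(-1, Mul(6, -5)), 3)), Add(-2, 12)), 2) = Pow(Add(Mul(Rational(1, 216), -3375, Pow(Add(-1, -30), 3)), 10), 2) = Pow(Add(Mul(Rational(1, 216), -3375, Pow(-31, 3)), 10), 2) = Pow(Add(Mul(Rational(1, 216), -3375, -29791), 10), 2) = Pow(Add(Rational(3723875, 8), 10), 2) = Pow(Rational(3723955, 8), 2) = Rational(13867840842025, 64)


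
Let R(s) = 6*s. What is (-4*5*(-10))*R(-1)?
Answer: -1200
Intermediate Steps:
(-4*5*(-10))*R(-1) = (-4*5*(-10))*(6*(-1)) = -20*(-10)*(-6) = 200*(-6) = -1200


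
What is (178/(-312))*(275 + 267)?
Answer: -24119/78 ≈ -309.22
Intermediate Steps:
(178/(-312))*(275 + 267) = (178*(-1/312))*542 = -89/156*542 = -24119/78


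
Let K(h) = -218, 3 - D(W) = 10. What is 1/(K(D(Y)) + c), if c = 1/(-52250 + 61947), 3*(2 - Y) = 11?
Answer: -9697/2113945 ≈ -0.0045872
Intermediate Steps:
Y = -5/3 (Y = 2 - 1/3*11 = 2 - 11/3 = -5/3 ≈ -1.6667)
c = 1/9697 ≈ 0.00010312
D(W) = -7 (D(W) = 3 - 1*10 = 3 - 10 = -7)
1/(K(D(Y)) + c) = 1/(-218 + 1/9697) = 1/(-2113945/9697) = -9697/2113945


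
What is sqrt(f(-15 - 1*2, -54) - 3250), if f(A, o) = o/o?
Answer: 57*I ≈ 57.0*I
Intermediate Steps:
f(A, o) = 1
sqrt(f(-15 - 1*2, -54) - 3250) = sqrt(1 - 3250) = sqrt(-3249) = 57*I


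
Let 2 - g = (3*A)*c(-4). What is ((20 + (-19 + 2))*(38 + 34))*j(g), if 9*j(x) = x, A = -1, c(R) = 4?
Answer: 336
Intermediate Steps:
g = 14 (g = 2 - 3*(-1)*4 = 2 - (-3)*4 = 2 - 1*(-12) = 2 + 12 = 14)
j(x) = x/9
((20 + (-19 + 2))*(38 + 34))*j(g) = ((20 + (-19 + 2))*(38 + 34))*((⅑)*14) = ((20 - 17)*72)*(14/9) = (3*72)*(14/9) = 216*(14/9) = 336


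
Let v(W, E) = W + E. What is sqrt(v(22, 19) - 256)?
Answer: I*sqrt(215) ≈ 14.663*I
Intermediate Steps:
v(W, E) = E + W
sqrt(v(22, 19) - 256) = sqrt((19 + 22) - 256) = sqrt(41 - 256) = sqrt(-215) = I*sqrt(215)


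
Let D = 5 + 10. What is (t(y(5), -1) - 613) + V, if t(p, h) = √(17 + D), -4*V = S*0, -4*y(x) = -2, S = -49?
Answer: -613 + 4*√2 ≈ -607.34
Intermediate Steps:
y(x) = ½ (y(x) = -¼*(-2) = ½)
V = 0 (V = -(-49)*0/4 = -¼*0 = 0)
D = 15
t(p, h) = 4*√2 (t(p, h) = √(17 + 15) = √32 = 4*√2)
(t(y(5), -1) - 613) + V = (4*√2 - 613) + 0 = (-613 + 4*√2) + 0 = -613 + 4*√2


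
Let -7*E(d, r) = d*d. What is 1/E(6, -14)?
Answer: -7/36 ≈ -0.19444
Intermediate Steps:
E(d, r) = -d²/7 (E(d, r) = -d*d/7 = -d²/7)
1/E(6, -14) = 1/(-⅐*6²) = 1/(-⅐*36) = 1/(-36/7) = -7/36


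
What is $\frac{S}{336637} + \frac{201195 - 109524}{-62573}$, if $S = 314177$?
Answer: $- \frac{1600121858}{3009198143} \approx -0.53174$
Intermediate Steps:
$\frac{S}{336637} + \frac{201195 - 109524}{-62573} = \frac{314177}{336637} + \frac{201195 - 109524}{-62573} = 314177 \cdot \frac{1}{336637} + 91671 \left(- \frac{1}{62573}\right) = \frac{314177}{336637} - \frac{91671}{62573} = - \frac{1600121858}{3009198143}$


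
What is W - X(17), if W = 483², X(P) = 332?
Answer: 232957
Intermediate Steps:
W = 233289
W - X(17) = 233289 - 1*332 = 233289 - 332 = 232957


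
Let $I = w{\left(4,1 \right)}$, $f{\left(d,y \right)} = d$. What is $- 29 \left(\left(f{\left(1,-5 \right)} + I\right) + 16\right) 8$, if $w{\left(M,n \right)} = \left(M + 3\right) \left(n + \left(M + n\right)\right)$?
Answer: $-13688$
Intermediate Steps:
$w{\left(M,n \right)} = \left(3 + M\right) \left(M + 2 n\right)$
$I = 42$ ($I = 4^{2} + 3 \cdot 4 + 6 \cdot 1 + 2 \cdot 4 \cdot 1 = 16 + 12 + 6 + 8 = 42$)
$- 29 \left(\left(f{\left(1,-5 \right)} + I\right) + 16\right) 8 = - 29 \left(\left(1 + 42\right) + 16\right) 8 = - 29 \left(43 + 16\right) 8 = \left(-29\right) 59 \cdot 8 = \left(-1711\right) 8 = -13688$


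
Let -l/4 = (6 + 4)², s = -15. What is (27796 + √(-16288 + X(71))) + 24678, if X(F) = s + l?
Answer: 52474 + I*√16703 ≈ 52474.0 + 129.24*I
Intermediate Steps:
l = -400 (l = -4*(6 + 4)² = -4*10² = -4*100 = -400)
X(F) = -415 (X(F) = -15 - 400 = -415)
(27796 + √(-16288 + X(71))) + 24678 = (27796 + √(-16288 - 415)) + 24678 = (27796 + √(-16703)) + 24678 = (27796 + I*√16703) + 24678 = 52474 + I*√16703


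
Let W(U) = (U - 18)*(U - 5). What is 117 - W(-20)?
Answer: -833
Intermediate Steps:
W(U) = (-18 + U)*(-5 + U)
117 - W(-20) = 117 - (90 + (-20)² - 23*(-20)) = 117 - (90 + 400 + 460) = 117 - 1*950 = 117 - 950 = -833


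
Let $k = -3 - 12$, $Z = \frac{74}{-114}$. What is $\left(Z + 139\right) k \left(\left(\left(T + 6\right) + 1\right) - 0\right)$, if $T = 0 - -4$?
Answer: $- \frac{433730}{19} \approx -22828.0$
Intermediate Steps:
$Z = - \frac{37}{57}$ ($Z = 74 \left(- \frac{1}{114}\right) = - \frac{37}{57} \approx -0.64912$)
$T = 4$ ($T = 0 + 4 = 4$)
$k = -15$ ($k = -3 - 12 = -15$)
$\left(Z + 139\right) k \left(\left(\left(T + 6\right) + 1\right) - 0\right) = \left(- \frac{37}{57} + 139\right) \left(- 15 \left(\left(\left(4 + 6\right) + 1\right) - 0\right)\right) = \frac{7886 \left(- 15 \left(\left(10 + 1\right) + 0\right)\right)}{57} = \frac{7886 \left(- 15 \left(11 + 0\right)\right)}{57} = \frac{7886 \left(\left(-15\right) 11\right)}{57} = \frac{7886}{57} \left(-165\right) = - \frac{433730}{19}$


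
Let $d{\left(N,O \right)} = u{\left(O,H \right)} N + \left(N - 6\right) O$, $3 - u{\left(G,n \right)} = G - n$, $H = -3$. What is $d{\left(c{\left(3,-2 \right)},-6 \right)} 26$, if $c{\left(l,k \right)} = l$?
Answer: $936$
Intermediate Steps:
$u{\left(G,n \right)} = 3 + n - G$ ($u{\left(G,n \right)} = 3 - \left(G - n\right) = 3 + n - G$)
$d{\left(N,O \right)} = O \left(-6 + N\right) - N O$ ($d{\left(N,O \right)} = \left(3 - 3 - O\right) N + \left(N - 6\right) O = - O N + \left(-6 + N\right) O = - N O + O \left(-6 + N\right) = O \left(-6 + N\right) - N O$)
$d{\left(c{\left(3,-2 \right)},-6 \right)} 26 = \left(-6\right) \left(-6\right) 26 = 36 \cdot 26 = 936$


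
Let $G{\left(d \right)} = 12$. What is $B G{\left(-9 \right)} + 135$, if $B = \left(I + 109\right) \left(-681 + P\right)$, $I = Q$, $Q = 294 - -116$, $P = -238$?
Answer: $-5723397$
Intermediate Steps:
$Q = 410$ ($Q = 294 + 116 = 410$)
$I = 410$
$B = -476961$ ($B = \left(410 + 109\right) \left(-681 - 238\right) = 519 \left(-919\right) = -476961$)
$B G{\left(-9 \right)} + 135 = \left(-476961\right) 12 + 135 = -5723532 + 135 = -5723397$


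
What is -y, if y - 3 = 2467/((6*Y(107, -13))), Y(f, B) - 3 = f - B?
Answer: -4681/738 ≈ -6.3428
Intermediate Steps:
Y(f, B) = 3 + f - B (Y(f, B) = 3 + (f - B) = 3 + f - B)
y = 4681/738 (y = 3 + 2467/((6*(3 + 107 - 1*(-13)))) = 3 + 2467/((6*(3 + 107 + 13))) = 3 + 2467/((6*123)) = 3 + 2467/738 = 4681/738 ≈ 6.3428)
-y = -1*4681/738 = -4681/738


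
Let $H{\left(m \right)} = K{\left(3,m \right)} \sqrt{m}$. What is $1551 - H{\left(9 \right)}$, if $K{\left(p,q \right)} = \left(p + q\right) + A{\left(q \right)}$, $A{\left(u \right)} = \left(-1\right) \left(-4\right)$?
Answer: $1503$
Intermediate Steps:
$A{\left(u \right)} = 4$
$K{\left(p,q \right)} = 4 + p + q$ ($K{\left(p,q \right)} = \left(p + q\right) + 4 = 4 + p + q$)
$H{\left(m \right)} = \sqrt{m} \left(7 + m\right)$ ($H{\left(m \right)} = \left(4 + 3 + m\right) \sqrt{m} = \left(7 + m\right) \sqrt{m} = \sqrt{m} \left(7 + m\right)$)
$1551 - H{\left(9 \right)} = 1551 - \sqrt{9} \left(7 + 9\right) = 1551 - 3 \cdot 16 = 1551 - 48 = 1503$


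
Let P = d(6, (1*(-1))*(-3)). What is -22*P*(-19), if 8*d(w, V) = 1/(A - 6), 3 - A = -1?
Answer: -209/8 ≈ -26.125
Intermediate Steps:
A = 4 (A = 3 - 1*(-1) = 3 + 1 = 4)
d(w, V) = -1/16 (d(w, V) = 1/(8*(4 - 6)) = (⅛)/(-2) = (⅛)*(-½) = -1/16)
P = -1/16 ≈ -0.062500
-22*P*(-19) = -22*(-1/16)*(-19) = (11/8)*(-19) = -209/8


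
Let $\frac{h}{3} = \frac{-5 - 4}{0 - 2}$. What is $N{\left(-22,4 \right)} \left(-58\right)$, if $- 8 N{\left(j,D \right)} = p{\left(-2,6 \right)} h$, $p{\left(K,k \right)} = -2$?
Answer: $- \frac{783}{4} \approx -195.75$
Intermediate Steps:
$h = \frac{27}{2}$ ($h = 3 \frac{-5 - 4}{0 - 2} = 3 \left(- \frac{9}{-2}\right) = 3 \left(\left(-9\right) \left(- \frac{1}{2}\right)\right) = 3 \cdot \frac{9}{2} = \frac{27}{2} \approx 13.5$)
$N{\left(j,D \right)} = \frac{27}{8}$ ($N{\left(j,D \right)} = - \frac{\left(-2\right) \frac{27}{2}}{8} = \left(- \frac{1}{8}\right) \left(-27\right) = \frac{27}{8}$)
$N{\left(-22,4 \right)} \left(-58\right) = \frac{27}{8} \left(-58\right) = - \frac{783}{4}$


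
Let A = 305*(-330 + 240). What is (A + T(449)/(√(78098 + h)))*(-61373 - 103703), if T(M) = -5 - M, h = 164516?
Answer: 4531336200 + 37472252*√242614/121307 ≈ 4.5315e+9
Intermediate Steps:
A = -27450 (A = 305*(-90) = -27450)
(A + T(449)/(√(78098 + h)))*(-61373 - 103703) = (-27450 + (-5 - 1*449)/(√(78098 + 164516)))*(-61373 - 103703) = (-27450 + (-5 - 449)/(√242614))*(-165076) = (-27450 - 227*√242614/121307)*(-165076) = 4531336200 + 37472252*√242614/121307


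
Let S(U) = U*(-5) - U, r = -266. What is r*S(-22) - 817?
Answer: -35929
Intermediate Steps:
S(U) = -6*U (S(U) = -5*U - U = -6*U)
r*S(-22) - 817 = -(-1596)*(-22) - 817 = -266*132 - 817 = -35112 - 817 = -35929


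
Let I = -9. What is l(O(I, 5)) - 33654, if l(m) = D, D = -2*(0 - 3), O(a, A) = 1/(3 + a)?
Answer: -33648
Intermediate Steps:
D = 6 (D = -2*(-3) = 6)
l(m) = 6
l(O(I, 5)) - 33654 = 6 - 33654 = -33648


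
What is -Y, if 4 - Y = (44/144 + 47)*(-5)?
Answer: -8659/36 ≈ -240.53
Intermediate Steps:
Y = 8659/36 (Y = 4 - (44/144 + 47)*(-5) = 4 - (44*(1/144) + 47)*(-5) = 4 - (11/36 + 47)*(-5) = 4 - 1703*(-5)/36 = 4 - 1*(-8515/36) = 4 + 8515/36 = 8659/36 ≈ 240.53)
-Y = -1*8659/36 = -8659/36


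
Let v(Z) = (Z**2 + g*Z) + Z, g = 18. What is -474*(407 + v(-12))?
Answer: -153102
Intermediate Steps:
v(Z) = Z**2 + 19*Z (v(Z) = (Z**2 + 18*Z) + Z = Z**2 + 19*Z)
-474*(407 + v(-12)) = -474*(407 - 12*(19 - 12)) = -474*(407 - 12*7) = -474*(407 - 84) = -474*323 = -153102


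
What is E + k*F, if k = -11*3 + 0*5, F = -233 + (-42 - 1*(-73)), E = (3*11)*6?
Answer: 6864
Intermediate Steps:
E = 198 (E = 33*6 = 198)
F = -202 (F = -233 + (-42 + 73) = -233 + 31 = -202)
k = -33 (k = -33 + 0 = -33)
E + k*F = 198 - 33*(-202) = 198 + 6666 = 6864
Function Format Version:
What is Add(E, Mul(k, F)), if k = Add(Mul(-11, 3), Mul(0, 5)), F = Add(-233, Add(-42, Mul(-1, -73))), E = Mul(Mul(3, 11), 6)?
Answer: 6864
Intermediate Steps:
E = 198 (E = Mul(33, 6) = 198)
F = -202 (F = Add(-233, Add(-42, 73)) = Add(-233, 31) = -202)
k = -33 (k = Add(-33, 0) = -33)
Add(E, Mul(k, F)) = Add(198, Mul(-33, -202)) = Add(198, 6666) = 6864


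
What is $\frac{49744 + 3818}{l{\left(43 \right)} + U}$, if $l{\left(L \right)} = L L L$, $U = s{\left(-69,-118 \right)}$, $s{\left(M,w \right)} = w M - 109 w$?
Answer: $\frac{53562}{100511} \approx 0.5329$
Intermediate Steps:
$s{\left(M,w \right)} = - 109 w + M w$ ($s{\left(M,w \right)} = M w - 109 w = - 109 w + M w$)
$U = 21004$ ($U = - 118 \left(-109 - 69\right) = \left(-118\right) \left(-178\right) = 21004$)
$l{\left(L \right)} = L^{3}$ ($l{\left(L \right)} = L^{2} L = L^{3}$)
$\frac{49744 + 3818}{l{\left(43 \right)} + U} = \frac{49744 + 3818}{43^{3} + 21004} = \frac{53562}{79507 + 21004} = \frac{53562}{100511}$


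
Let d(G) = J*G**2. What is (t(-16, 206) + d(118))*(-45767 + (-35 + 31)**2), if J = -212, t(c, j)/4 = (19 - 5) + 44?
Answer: 135041213656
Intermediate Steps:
t(c, j) = 232 (t(c, j) = 4*((19 - 5) + 44) = 4*(14 + 44) = 4*58 = 232)
d(G) = -212*G**2
(t(-16, 206) + d(118))*(-45767 + (-35 + 31)**2) = (232 - 212*118**2)*(-45767 + (-35 + 31)**2) = (232 - 212*13924)*(-45767 + (-4)**2) = (232 - 2951888)*(-45767 + 16) = -2951656*(-45751) = 135041213656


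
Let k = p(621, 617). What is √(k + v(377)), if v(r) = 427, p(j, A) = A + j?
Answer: 3*√185 ≈ 40.804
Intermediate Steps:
k = 1238 (k = 617 + 621 = 1238)
√(k + v(377)) = √(1238 + 427) = √1665 = 3*√185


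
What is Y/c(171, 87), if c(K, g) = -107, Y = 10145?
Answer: -10145/107 ≈ -94.813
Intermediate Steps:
Y/c(171, 87) = 10145/(-107) = 10145*(-1/107) = -10145/107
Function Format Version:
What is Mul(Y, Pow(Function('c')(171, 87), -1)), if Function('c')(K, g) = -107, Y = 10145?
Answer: Rational(-10145, 107) ≈ -94.813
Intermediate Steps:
Mul(Y, Pow(Function('c')(171, 87), -1)) = Mul(10145, Pow(-107, -1)) = Mul(10145, Rational(-1, 107)) = Rational(-10145, 107)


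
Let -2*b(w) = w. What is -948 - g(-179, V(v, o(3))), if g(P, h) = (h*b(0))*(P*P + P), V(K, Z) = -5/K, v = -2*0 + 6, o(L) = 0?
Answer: -948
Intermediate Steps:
b(w) = -w/2
v = 6 (v = 0 + 6 = 6)
g(P, h) = 0 (g(P, h) = (h*(-1/2*0))*(P*P + P) = (h*0)*(P**2 + P) = 0*(P + P**2) = 0)
-948 - g(-179, V(v, o(3))) = -948 - 1*0 = -948 + 0 = -948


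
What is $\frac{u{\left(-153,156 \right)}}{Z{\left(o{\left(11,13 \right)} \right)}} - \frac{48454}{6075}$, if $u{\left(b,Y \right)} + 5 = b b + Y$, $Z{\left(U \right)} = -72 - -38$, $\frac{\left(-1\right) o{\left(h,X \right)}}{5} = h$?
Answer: $- \frac{72387218}{103275} \approx -700.92$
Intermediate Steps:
$o{\left(h,X \right)} = - 5 h$
$Z{\left(U \right)} = -34$ ($Z{\left(U \right)} = -72 + 38 = -34$)
$u{\left(b,Y \right)} = -5 + Y + b^{2}$ ($u{\left(b,Y \right)} = -5 + \left(b b + Y\right) = -5 + \left(b^{2} + Y\right) = -5 + \left(Y + b^{2}\right) = -5 + Y + b^{2}$)
$\frac{u{\left(-153,156 \right)}}{Z{\left(o{\left(11,13 \right)} \right)}} - \frac{48454}{6075} = \frac{-5 + 156 + \left(-153\right)^{2}}{-34} - \frac{48454}{6075} = \left(-5 + 156 + 23409\right) \left(- \frac{1}{34}\right) - \frac{48454}{6075} = 23560 \left(- \frac{1}{34}\right) - \frac{48454}{6075} = - \frac{11780}{17} - \frac{48454}{6075} = - \frac{72387218}{103275}$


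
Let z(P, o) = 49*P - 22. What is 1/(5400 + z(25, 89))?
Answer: 1/6603 ≈ 0.00015145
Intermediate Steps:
z(P, o) = -22 + 49*P
1/(5400 + z(25, 89)) = 1/(5400 + (-22 + 49*25)) = 1/(5400 + (-22 + 1225)) = 1/(5400 + 1203) = 1/6603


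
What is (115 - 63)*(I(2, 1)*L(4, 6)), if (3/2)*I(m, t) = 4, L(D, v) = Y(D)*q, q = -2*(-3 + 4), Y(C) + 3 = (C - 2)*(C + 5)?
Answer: -4160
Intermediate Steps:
Y(C) = -3 + (-2 + C)*(5 + C) (Y(C) = -3 + (C - 2)*(C + 5) = -3 + (-2 + C)*(5 + C))
q = -2 (q = -2*1 = -2)
L(D, v) = 26 - 6*D - 2*D**2 (L(D, v) = (-13 + D**2 + 3*D)*(-2) = 26 - 6*D - 2*D**2)
I(m, t) = 8/3 (I(m, t) = (2/3)*4 = 8/3)
(115 - 63)*(I(2, 1)*L(4, 6)) = (115 - 63)*(8*(26 - 6*4 - 2*4**2)/3) = 52*(8*(26 - 24 - 2*16)/3) = 52*(8*(26 - 24 - 32)/3) = 52*((8/3)*(-30)) = 52*(-80) = -4160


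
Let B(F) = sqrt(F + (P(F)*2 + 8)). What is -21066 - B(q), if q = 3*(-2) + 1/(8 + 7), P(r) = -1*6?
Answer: -21066 - I*sqrt(2235)/15 ≈ -21066.0 - 3.1517*I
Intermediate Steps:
P(r) = -6
q = -89/15 (q = -6 + 1/15 = -89/15 ≈ -5.9333)
B(F) = sqrt(-4 + F) (B(F) = sqrt(F + (-6*2 + 8)) = sqrt(F + (-12 + 8)) = sqrt(F - 4) = sqrt(-4 + F))
-21066 - B(q) = -21066 - sqrt(-4 - 89/15) = -21066 - sqrt(-149/15) = -21066 - I*sqrt(2235)/15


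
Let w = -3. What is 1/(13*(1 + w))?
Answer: -1/26 ≈ -0.038462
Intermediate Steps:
1/(13*(1 + w)) = 1/(13*(1 - 3)) = 1/(13*(-2)) = 1/(-26) = -1/26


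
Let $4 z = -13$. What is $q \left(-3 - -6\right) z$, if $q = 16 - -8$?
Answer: $-234$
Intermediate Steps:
$q = 24$ ($q = 16 + 8 = 24$)
$z = - \frac{13}{4}$ ($z = \frac{1}{4} \left(-13\right) = - \frac{13}{4} \approx -3.25$)
$q \left(-3 - -6\right) z = 24 \left(-3 - -6\right) \left(- \frac{13}{4}\right) = 24 \left(-3 + 6\right) \left(- \frac{13}{4}\right) = 24 \cdot 3 \left(- \frac{13}{4}\right) = 72 \left(- \frac{13}{4}\right) = -234$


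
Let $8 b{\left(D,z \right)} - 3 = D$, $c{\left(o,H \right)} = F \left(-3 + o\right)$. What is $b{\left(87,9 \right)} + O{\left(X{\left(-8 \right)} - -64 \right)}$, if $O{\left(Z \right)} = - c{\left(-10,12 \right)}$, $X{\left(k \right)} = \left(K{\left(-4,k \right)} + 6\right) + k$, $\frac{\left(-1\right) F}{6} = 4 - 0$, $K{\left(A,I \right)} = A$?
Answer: $- \frac{1203}{4} \approx -300.75$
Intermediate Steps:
$F = -24$ ($F = - 6 \left(4 - 0\right) = - 6 \left(4 + 0\right) = \left(-6\right) 4 = -24$)
$X{\left(k \right)} = 2 + k$ ($X{\left(k \right)} = \left(-4 + 6\right) + k = 2 + k$)
$c{\left(o,H \right)} = 72 - 24 o$ ($c{\left(o,H \right)} = - 24 \left(-3 + o\right) = 72 - 24 o$)
$b{\left(D,z \right)} = \frac{3}{8} + \frac{D}{8}$
$O{\left(Z \right)} = -312$ ($O{\left(Z \right)} = - (72 - -240) = - (72 + 240) = \left(-1\right) 312 = -312$)
$b{\left(87,9 \right)} + O{\left(X{\left(-8 \right)} - -64 \right)} = \left(\frac{3}{8} + \frac{1}{8} \cdot 87\right) - 312 = \left(\frac{3}{8} + \frac{87}{8}\right) - 312 = \frac{45}{4} - 312 = - \frac{1203}{4}$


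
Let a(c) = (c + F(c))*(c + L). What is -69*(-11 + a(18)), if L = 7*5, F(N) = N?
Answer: -130893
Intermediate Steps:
L = 35
a(c) = 2*c*(35 + c) (a(c) = (c + c)*(c + 35) = (2*c)*(35 + c) = 2*c*(35 + c))
-69*(-11 + a(18)) = -69*(-11 + 2*18*(35 + 18)) = -69*(-11 + 2*18*53) = -69*(-11 + 1908) = -69*1897 = -130893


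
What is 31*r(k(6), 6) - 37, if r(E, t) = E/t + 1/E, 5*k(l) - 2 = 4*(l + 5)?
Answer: 9593/690 ≈ 13.903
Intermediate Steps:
k(l) = 22/5 + 4*l/5 (k(l) = 2/5 + (4*(l + 5))/5 = 2/5 + (4*(5 + l))/5 = 2/5 + (20 + 4*l)/5 = 2/5 + (4 + 4*l/5) = 22/5 + 4*l/5)
r(E, t) = 1/E + E/t (r(E, t) = E/t + 1/E = 1/E + E/t)
31*r(k(6), 6) - 37 = 31*(1/(22/5 + (4/5)*6) + (22/5 + (4/5)*6)/6) - 37 = 31*(1/(22/5 + 24/5) + (22/5 + 24/5)*(1/6)) - 37 = 31*(1/(46/5) + (46/5)*(1/6)) - 37 = 31*(5/46 + 23/15) - 37 = 31*(1133/690) - 37 = 35123/690 - 37 = 9593/690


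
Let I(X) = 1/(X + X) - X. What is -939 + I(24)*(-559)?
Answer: 598337/48 ≈ 12465.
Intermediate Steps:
I(X) = 1/(2*X) - X
-939 + I(24)*(-559) = -939 + ((½)/24 - 1*24)*(-559) = -939 + ((½)*(1/24) - 24)*(-559) = -939 + (1/48 - 24)*(-559) = -939 - 1151/48*(-559) = -939 + 643409/48 = 598337/48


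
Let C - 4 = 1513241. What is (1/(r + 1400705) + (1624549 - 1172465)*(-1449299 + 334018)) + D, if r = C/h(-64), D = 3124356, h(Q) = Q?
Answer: -44435877324532329936/88131875 ≈ -5.0420e+11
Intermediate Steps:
C = 1513245 (C = 4 + 1513241 = 1513245)
r = -1513245/64 (r = 1513245/(-64) = 1513245*(-1/64) = -1513245/64 ≈ -23644.)
(1/(r + 1400705) + (1624549 - 1172465)*(-1449299 + 334018)) + D = (1/(-1513245/64 + 1400705) + (1624549 - 1172465)*(-1449299 + 334018)) + 3124356 = (1/(88131875/64) + 452084*(-1115281)) + 3124356 = (64/88131875 - 504200695604) + 3124356 = -44436152679884777436/88131875 + 3124356 = -44435877324532329936/88131875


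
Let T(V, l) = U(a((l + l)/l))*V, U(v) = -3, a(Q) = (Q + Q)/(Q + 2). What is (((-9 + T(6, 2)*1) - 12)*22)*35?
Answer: -30030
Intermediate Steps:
a(Q) = 2*Q/(2 + Q) (a(Q) = (2*Q)/(2 + Q) = 2*Q/(2 + Q))
T(V, l) = -3*V
(((-9 + T(6, 2)*1) - 12)*22)*35 = (((-9 - 3*6*1) - 12)*22)*35 = (((-9 - 18*1) - 12)*22)*35 = (((-9 - 18) - 12)*22)*35 = ((-27 - 12)*22)*35 = -39*22*35 = -858*35 = -30030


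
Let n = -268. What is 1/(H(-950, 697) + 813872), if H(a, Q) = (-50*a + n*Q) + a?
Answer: 1/673626 ≈ 1.4845e-6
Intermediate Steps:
H(a, Q) = -268*Q - 49*a (H(a, Q) = (-50*a - 268*Q) + a = (-268*Q - 50*a) + a = -268*Q - 49*a)
1/(H(-950, 697) + 813872) = 1/((-268*697 - 49*(-950)) + 813872) = 1/((-186796 + 46550) + 813872) = 1/(-140246 + 813872) = 1/673626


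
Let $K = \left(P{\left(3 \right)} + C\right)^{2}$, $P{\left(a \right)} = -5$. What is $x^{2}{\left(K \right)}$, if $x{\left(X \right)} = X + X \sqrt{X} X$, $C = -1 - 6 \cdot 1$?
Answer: $61989048576$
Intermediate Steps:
$C = -7$ ($C = -1 - 6 = -7$)
$K = 144$ ($K = \left(-5 - 7\right)^{2} = \left(-12\right)^{2} = 144$)
$x{\left(X \right)} = X + X^{\frac{5}{2}}$ ($x{\left(X \right)} = X + X^{\frac{3}{2}} X = X + X^{\frac{5}{2}}$)
$x^{2}{\left(K \right)} = \left(144 + 144^{\frac{5}{2}}\right)^{2} = \left(144 + 248832\right)^{2} = 248976^{2} = 61989048576$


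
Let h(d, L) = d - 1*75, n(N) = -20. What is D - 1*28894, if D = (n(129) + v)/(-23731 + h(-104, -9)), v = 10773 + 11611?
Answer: -345438952/11955 ≈ -28895.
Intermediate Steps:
h(d, L) = -75 + d (h(d, L) = d - 75 = -75 + d)
v = 22384
D = -11182/11955 (D = (-20 + 22384)/(-23731 + (-75 - 104)) = 22364/(-23731 - 179) = 22364/(-23910) = 22364*(-1/23910) = -11182/11955 ≈ -0.93534)
D - 1*28894 = -11182/11955 - 1*28894 = -11182/11955 - 28894 = -345438952/11955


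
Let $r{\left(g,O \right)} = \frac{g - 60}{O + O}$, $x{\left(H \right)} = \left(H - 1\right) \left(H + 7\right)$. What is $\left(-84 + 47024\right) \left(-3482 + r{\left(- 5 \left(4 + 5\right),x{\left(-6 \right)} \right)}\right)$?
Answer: $-163093030$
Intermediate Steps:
$x{\left(H \right)} = \left(-1 + H\right) \left(7 + H\right)$
$r{\left(g,O \right)} = \frac{-60 + g}{2 O}$
$\left(-84 + 47024\right) \left(-3482 + r{\left(- 5 \left(4 + 5\right),x{\left(-6 \right)} \right)}\right) = \left(-84 + 47024\right) \left(-3482 + \frac{-60 - 5 \left(4 + 5\right)}{2 \left(-7 + \left(-6\right)^{2} + 6 \left(-6\right)\right)}\right) = 46940 \left(-3482 + \frac{-60 - 45}{2 \left(-7 + 36 - 36\right)}\right) = 46940 \left(-3482 + \frac{-60 - 45}{2 \left(-7\right)}\right) = 46940 \left(-3482 + \frac{1}{2} \left(- \frac{1}{7}\right) \left(-105\right)\right) = 46940 \left(-3482 + \frac{15}{2}\right) = 46940 \left(- \frac{6949}{2}\right) = -163093030$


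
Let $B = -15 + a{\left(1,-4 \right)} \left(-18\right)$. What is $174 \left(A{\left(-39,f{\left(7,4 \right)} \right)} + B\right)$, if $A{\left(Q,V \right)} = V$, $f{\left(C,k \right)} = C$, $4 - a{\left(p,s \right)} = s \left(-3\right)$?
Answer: $23664$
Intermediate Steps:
$a{\left(p,s \right)} = 4 + 3 s$ ($a{\left(p,s \right)} = 4 - s \left(-3\right) = 4 - - 3 s = 4 + 3 s$)
$B = 129$ ($B = -15 + \left(4 + 3 \left(-4\right)\right) \left(-18\right) = -15 + \left(4 - 12\right) \left(-18\right) = -15 - -144 = -15 + 144 = 129$)
$174 \left(A{\left(-39,f{\left(7,4 \right)} \right)} + B\right) = 174 \left(7 + 129\right) = 174 \cdot 136 = 23664$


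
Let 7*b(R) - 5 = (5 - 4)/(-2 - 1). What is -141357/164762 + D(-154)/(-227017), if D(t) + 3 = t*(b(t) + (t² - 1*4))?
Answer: 1708739386675/112211324862 ≈ 15.228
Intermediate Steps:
b(R) = ⅔ (b(R) = 5/7 + ((5 - 4)/(-2 - 1))/7 = 5/7 + (1/(-3))/7 = 5/7 + (1*(-⅓))/7 = 5/7 + (⅐)*(-⅓) = 5/7 - 1/21 = ⅔)
D(t) = -3 + t*(-10/3 + t²) (D(t) = -3 + t*(⅔ + (t² - 1*4)) = -3 + t*(⅔ + (t² - 4)) = -3 + t*(⅔ + (-4 + t²)) = -3 + t*(-10/3 + t²))
-141357/164762 + D(-154)/(-227017) = -141357/164762 + (-3 + (-154)³ - 10/3*(-154))/(-227017) = -141357*1/164762 + (-3 - 3652264 + 1540/3)*(-1/227017) = -141357/164762 - 10955261/3*(-1/227017) = -141357/164762 + 10955261/681051 = 1708739386675/112211324862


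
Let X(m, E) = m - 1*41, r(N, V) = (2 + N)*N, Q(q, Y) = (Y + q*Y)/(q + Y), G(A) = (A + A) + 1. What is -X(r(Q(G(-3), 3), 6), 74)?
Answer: -7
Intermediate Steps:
G(A) = 1 + 2*A (G(A) = 2*A + 1 = 1 + 2*A)
Q(q, Y) = (Y + Y*q)/(Y + q)
r(N, V) = N*(2 + N)
X(m, E) = -41 + m (X(m, E) = m - 41 = -41 + m)
-X(r(Q(G(-3), 3), 6), 74) = -(-41 + (3*(1 + (1 + 2*(-3)))/(3 + (1 + 2*(-3))))*(2 + 3*(1 + (1 + 2*(-3)))/(3 + (1 + 2*(-3))))) = -(-41 + (3*(1 + (1 - 6))/(3 + (1 - 6)))*(2 + 3*(1 + (1 - 6))/(3 + (1 - 6)))) = -(-41 + (3*(1 - 5)/(3 - 5))*(2 + 3*(1 - 5)/(3 - 5))) = -(-41 + (3*(-4)/(-2))*(2 + 3*(-4)/(-2))) = -(-41 + (3*(-½)*(-4))*(2 + 3*(-½)*(-4))) = -(-41 + 6*(2 + 6)) = -(-41 + 6*8) = -(-41 + 48) = -1*7 = -7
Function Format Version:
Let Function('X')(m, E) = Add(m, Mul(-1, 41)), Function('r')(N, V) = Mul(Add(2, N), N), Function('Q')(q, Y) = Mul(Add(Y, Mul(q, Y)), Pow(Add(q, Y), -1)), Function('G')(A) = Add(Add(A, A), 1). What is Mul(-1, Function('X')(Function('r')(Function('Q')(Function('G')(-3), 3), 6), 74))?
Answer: -7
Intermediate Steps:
Function('G')(A) = Add(1, Mul(2, A)) (Function('G')(A) = Add(Mul(2, A), 1) = Add(1, Mul(2, A)))
Function('Q')(q, Y) = Mul(Pow(Add(Y, q), -1), Add(Y, Mul(Y, q))) (Function('Q')(q, Y) = Mul(Add(Y, Mul(Y, q)), Pow(Add(Y, q), -1)) = Mul(Pow(Add(Y, q), -1), Add(Y, Mul(Y, q))))
Function('r')(N, V) = Mul(N, Add(2, N))
Function('X')(m, E) = Add(-41, m) (Function('X')(m, E) = Add(m, -41) = Add(-41, m))
Mul(-1, Function('X')(Function('r')(Function('Q')(Function('G')(-3), 3), 6), 74)) = Mul(-1, Add(-41, Mul(Mul(3, Pow(Add(3, Add(1, Mul(2, -3))), -1), Add(1, Add(1, Mul(2, -3)))), Add(2, Mul(3, Pow(Add(3, Add(1, Mul(2, -3))), -1), Add(1, Add(1, Mul(2, -3)))))))) = Mul(-1, Add(-41, Mul(Mul(3, Pow(Add(3, Add(1, -6)), -1), Add(1, Add(1, -6))), Add(2, Mul(3, Pow(Add(3, Add(1, -6)), -1), Add(1, Add(1, -6))))))) = Mul(-1, Add(-41, Mul(Mul(3, Pow(Add(3, -5), -1), Add(1, -5)), Add(2, Mul(3, Pow(Add(3, -5), -1), Add(1, -5)))))) = Mul(-1, Add(-41, Mul(Mul(3, Pow(-2, -1), -4), Add(2, Mul(3, Pow(-2, -1), -4))))) = Mul(-1, Add(-41, Mul(Mul(3, Rational(-1, 2), -4), Add(2, Mul(3, Rational(-1, 2), -4))))) = Mul(-1, Add(-41, Mul(6, Add(2, 6)))) = Mul(-1, Add(-41, Mul(6, 8))) = Mul(-1, Add(-41, 48)) = Mul(-1, 7) = -7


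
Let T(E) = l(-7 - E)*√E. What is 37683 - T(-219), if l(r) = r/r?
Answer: 37683 - I*√219 ≈ 37683.0 - 14.799*I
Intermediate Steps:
l(r) = 1
T(E) = √E (T(E) = 1*√E = √E)
37683 - T(-219) = 37683 - √(-219) = 37683 - I*√219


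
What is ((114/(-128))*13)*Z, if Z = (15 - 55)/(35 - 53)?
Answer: -1235/48 ≈ -25.729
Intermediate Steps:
Z = 20/9 (Z = -40/(-18) = -40*(-1/18) = 20/9 ≈ 2.2222)
((114/(-128))*13)*Z = ((114/(-128))*13)*(20/9) = ((114*(-1/128))*13)*(20/9) = -57/64*13*(20/9) = -741/64*20/9 = -1235/48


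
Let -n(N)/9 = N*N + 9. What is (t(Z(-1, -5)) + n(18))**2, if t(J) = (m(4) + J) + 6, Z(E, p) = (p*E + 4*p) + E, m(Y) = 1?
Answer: 9036036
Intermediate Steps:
Z(E, p) = E + 4*p + E*p (Z(E, p) = (E*p + 4*p) + E = (4*p + E*p) + E = E + 4*p + E*p)
t(J) = 7 + J (t(J) = (1 + J) + 6 = 7 + J)
n(N) = -81 - 9*N**2 (n(N) = -9*(N*N + 9) = -9*(N**2 + 9) = -9*(9 + N**2) = -81 - 9*N**2)
(t(Z(-1, -5)) + n(18))**2 = ((7 + (-1 + 4*(-5) - 1*(-5))) + (-81 - 9*18**2))**2 = ((7 + (-1 - 20 + 5)) + (-81 - 9*324))**2 = ((7 - 16) + (-81 - 2916))**2 = (-9 - 2997)**2 = (-3006)**2 = 9036036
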